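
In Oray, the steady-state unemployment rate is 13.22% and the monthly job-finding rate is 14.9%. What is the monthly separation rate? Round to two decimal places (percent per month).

From u* = s/(s+f): s = u·f/(1−u).
s = 0.1322 × 14.9 / (1 − 0.1322) = 1.9698 / 0.8678 ≈ 2.27% per month.

Separation rate ≈ 2.27% per month.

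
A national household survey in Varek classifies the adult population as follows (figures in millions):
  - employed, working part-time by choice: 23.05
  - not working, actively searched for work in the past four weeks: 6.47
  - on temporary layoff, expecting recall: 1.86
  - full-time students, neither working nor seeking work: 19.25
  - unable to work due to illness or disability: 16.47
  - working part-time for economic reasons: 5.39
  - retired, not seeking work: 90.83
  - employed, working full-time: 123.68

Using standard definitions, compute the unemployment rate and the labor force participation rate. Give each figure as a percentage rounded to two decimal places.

Employed = 23.05 + 5.39 + 123.68 = 152.12 million (anyone who worked, including part-time for economic reasons, counts as employed).
Unemployed = 6.47 + 1.86 = 8.33 million (jobless and actively searching, or on temporary layoff).
Labor force = 152.12 + 8.33 = 160.45 million.
Not in labor force = 19.25 + 16.47 + 90.83 = 126.55 million (those not working and not actively searching are outside the labor force).
Civilian working-age population = 160.45 + 126.55 = 287.00 million.
Unemployment rate = 8.33 / 160.45 = 5.19%.
Labor force participation rate = 160.45 / 287.00 = 55.91%.

Unemployment rate ≈ 5.19%; labor force participation rate ≈ 55.91%.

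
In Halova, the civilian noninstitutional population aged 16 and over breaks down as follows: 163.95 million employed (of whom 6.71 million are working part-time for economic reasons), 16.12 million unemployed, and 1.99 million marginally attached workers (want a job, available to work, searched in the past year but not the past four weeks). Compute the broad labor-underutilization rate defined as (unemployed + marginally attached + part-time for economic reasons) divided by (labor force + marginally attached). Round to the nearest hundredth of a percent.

Labor force = 163.95 + 16.12 = 180.07 million.
Numerator = 16.12 + 1.99 + 6.71 = 24.82 million.
Denominator = 180.07 + 1.99 = 182.06 million.
Broad rate = 24.82 / 182.06 = 13.63%.

Broad underutilization rate ≈ 13.63%.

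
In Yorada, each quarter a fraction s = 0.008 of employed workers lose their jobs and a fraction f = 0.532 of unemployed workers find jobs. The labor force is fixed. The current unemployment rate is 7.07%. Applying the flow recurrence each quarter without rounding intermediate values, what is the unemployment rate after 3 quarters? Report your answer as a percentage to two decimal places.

Unemployment rate after three quarters ≈ 2.03%.

With a fixed labor force, u_{t+1} = u_t + s·(1−u_t) − f·u_t = u_t·(1−s−f) + s.
Here 1−s−f = 0.460 and s = 0.008.
u_1 = 0.070700 × 0.460 + 0.008 = 0.040522.
u_2 = 0.040522 × 0.460 + 0.008 = 0.026640.
u_3 = 0.026640 × 0.460 + 0.008 = 0.020254.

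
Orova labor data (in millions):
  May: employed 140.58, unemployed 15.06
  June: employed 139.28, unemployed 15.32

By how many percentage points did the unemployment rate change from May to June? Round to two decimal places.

May: labor force = 140.58 + 15.06 = 155.64; u = 15.06/155.64 = 9.68%.
June: labor force = 139.28 + 15.32 = 154.60; u = 15.32/154.60 = 9.91%.
Change = 9.91% − 9.68% = +0.23 pp.

The unemployment rate changed by +0.23 percentage points.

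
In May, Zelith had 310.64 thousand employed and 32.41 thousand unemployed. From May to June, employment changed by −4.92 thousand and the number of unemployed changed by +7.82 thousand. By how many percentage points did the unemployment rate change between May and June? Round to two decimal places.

The unemployment rate changed by +2.18 percentage points.

May: labor force = 310.64 + 32.41 = 343.05; u = 32.41/343.05 = 9.45%.
June: labor force = 305.72 + 40.23 = 345.95; u = 40.23/345.95 = 11.63%.
Change = 11.63% − 9.45% = +2.18 pp.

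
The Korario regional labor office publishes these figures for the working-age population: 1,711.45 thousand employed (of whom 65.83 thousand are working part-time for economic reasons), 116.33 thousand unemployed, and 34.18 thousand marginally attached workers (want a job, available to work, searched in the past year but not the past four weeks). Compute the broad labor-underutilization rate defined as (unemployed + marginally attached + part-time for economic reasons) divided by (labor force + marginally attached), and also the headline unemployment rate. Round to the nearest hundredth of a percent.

Broad underutilization rate ≈ 11.62%; headline unemployment rate ≈ 6.36%.

Labor force = 1,711.45 + 116.33 = 1,827.78 thousand.
Numerator = 116.33 + 34.18 + 65.83 = 216.34 thousand.
Denominator = 1,827.78 + 34.18 = 1,861.96 thousand.
Broad rate = 216.34 / 1,861.96 = 11.62%.
Headline unemployment rate = 116.33 / 1,827.78 = 6.36%.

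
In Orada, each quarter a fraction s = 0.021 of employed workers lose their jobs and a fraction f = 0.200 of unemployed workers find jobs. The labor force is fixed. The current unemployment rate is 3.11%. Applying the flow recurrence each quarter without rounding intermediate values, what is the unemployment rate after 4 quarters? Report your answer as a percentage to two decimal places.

With a fixed labor force, u_{t+1} = u_t + s·(1−u_t) − f·u_t = u_t·(1−s−f) + s.
Here 1−s−f = 0.779 and s = 0.021.
u_1 = 0.031100 × 0.779 + 0.021 = 0.045227.
u_2 = 0.045227 × 0.779 + 0.021 = 0.056232.
u_3 = 0.056232 × 0.779 + 0.021 = 0.064805.
u_4 = 0.064805 × 0.779 + 0.021 = 0.071483.

Unemployment rate after four quarters ≈ 7.15%.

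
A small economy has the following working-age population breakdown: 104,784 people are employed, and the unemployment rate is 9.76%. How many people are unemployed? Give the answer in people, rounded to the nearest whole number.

Let U be the number unemployed. The labor force is E + U, and U/(E+U) = 0.0976.
So U = 0.0976 × 104,784 / (1 − 0.0976) = 10226.92 / 0.9024 ≈ 11,333.

About 11,333 are unemployed.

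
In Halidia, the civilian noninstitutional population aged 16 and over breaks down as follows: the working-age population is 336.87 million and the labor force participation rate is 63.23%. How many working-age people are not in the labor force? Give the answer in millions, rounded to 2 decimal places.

About 123.87 million are not in the labor force.

Share not in the labor force = 1 − 0.6323 = 0.3677.
Not in labor force = 0.3677 × 336.87 ≈ 123.87 million.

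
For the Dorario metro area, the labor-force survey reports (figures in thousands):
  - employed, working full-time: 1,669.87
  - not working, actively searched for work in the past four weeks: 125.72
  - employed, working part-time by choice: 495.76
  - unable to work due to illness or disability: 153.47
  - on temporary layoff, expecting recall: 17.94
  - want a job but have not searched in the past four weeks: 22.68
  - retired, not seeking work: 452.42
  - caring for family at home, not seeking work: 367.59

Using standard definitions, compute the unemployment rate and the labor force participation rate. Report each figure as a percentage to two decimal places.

Unemployment rate ≈ 6.22%; labor force participation rate ≈ 69.86%.

Employed = 1,669.87 + 495.76 = 2,165.63 thousand.
Unemployed = 125.72 + 17.94 = 143.66 thousand (jobless and actively searching, or on temporary layoff).
Labor force = 2,165.63 + 143.66 = 2,309.29 thousand.
Not in labor force = 153.47 + 22.68 + 452.42 + 367.59 = 996.16 thousand (those not working and not actively searching are outside the labor force — including those who want a job but have given up searching).
Civilian working-age population = 2,309.29 + 996.16 = 3,305.45 thousand.
Unemployment rate = 143.66 / 2,309.29 = 6.22%.
Labor force participation rate = 2,309.29 / 3,305.45 = 69.86%.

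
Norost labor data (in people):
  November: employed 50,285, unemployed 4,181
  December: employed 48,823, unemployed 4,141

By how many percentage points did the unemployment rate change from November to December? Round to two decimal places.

The unemployment rate changed by +0.14 percentage points.

November: labor force = 50,285 + 4,181 = 54,466; u = 4,181/54,466 = 7.68%.
December: labor force = 48,823 + 4,141 = 52,964; u = 4,141/52,964 = 7.82%.
Change = 7.82% − 7.68% = +0.14 pp.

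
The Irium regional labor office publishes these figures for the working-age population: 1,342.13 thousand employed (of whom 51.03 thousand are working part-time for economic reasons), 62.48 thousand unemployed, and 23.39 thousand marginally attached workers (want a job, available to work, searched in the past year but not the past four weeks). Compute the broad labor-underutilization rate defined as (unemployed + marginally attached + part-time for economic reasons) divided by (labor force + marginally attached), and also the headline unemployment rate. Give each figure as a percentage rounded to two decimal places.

Labor force = 1,342.13 + 62.48 = 1,404.61 thousand.
Numerator = 62.48 + 23.39 + 51.03 = 136.90 thousand.
Denominator = 1,404.61 + 23.39 = 1,428.00 thousand.
Broad rate = 136.90 / 1,428.00 = 9.59%.
Headline unemployment rate = 62.48 / 1,404.61 = 4.45%.

Broad underutilization rate ≈ 9.59%; headline unemployment rate ≈ 4.45%.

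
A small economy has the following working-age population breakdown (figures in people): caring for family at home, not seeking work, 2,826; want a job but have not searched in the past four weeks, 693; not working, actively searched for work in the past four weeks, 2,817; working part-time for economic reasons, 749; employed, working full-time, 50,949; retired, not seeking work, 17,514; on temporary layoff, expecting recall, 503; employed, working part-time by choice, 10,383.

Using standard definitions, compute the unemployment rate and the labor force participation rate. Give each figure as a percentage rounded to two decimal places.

Unemployment rate ≈ 5.08%; labor force participation rate ≈ 75.67%.

Employed = 749 + 50,949 + 10,383 = 62,081 (anyone who worked, including part-time for economic reasons, counts as employed).
Unemployed = 2,817 + 503 = 3,320 (jobless and actively searching, or on temporary layoff).
Labor force = 62,081 + 3,320 = 65,401.
Not in labor force = 2,826 + 693 + 17,514 = 21,033 (those not working and not actively searching are outside the labor force — including those who want a job but have given up searching).
Civilian working-age population = 65,401 + 21,033 = 86,434.
Unemployment rate = 3,320 / 65,401 = 5.08%.
Labor force participation rate = 65,401 / 86,434 = 75.67%.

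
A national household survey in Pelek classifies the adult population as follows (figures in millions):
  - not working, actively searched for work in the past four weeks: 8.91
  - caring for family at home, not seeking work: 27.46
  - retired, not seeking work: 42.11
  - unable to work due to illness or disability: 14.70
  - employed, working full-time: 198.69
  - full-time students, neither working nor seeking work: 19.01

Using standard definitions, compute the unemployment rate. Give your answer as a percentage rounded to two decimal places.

Unemployment rate ≈ 4.29%.

Employed = 198.69 million.
Unemployed = 8.91 million.
Labor force = 198.69 + 8.91 = 207.60 million.
Unemployment rate = 8.91 / 207.60 = 4.29%.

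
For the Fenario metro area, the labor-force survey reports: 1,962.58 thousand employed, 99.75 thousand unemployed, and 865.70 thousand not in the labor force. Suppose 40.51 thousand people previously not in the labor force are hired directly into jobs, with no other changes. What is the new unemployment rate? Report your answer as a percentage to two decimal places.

New unemployment rate ≈ 4.74%.

Initially, labor force = 1,962.58 + 99.75 = 2,062.33 thousand, so u = 99.75/2,062.33 = 4.84%.
After the change, employed and labor force both rise by 40.51; unemployed unchanged → E = 2,003.09, U = 99.75, labor force = 2,102.84 thousand.
New unemployment rate = 99.75 / 2,102.84 = 4.74%.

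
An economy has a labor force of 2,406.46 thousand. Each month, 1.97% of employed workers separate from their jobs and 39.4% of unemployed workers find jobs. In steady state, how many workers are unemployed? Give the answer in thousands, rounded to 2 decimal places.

Steady-state unemployment rate u* = s/(s+f) = 1.97/(1.97+39.4) = 0.047619.
Unemployed = u* × labor force = 0.047619 × 2,406.46 ≈ 114.59 thousand.

About 114.59 thousand are unemployed in steady state.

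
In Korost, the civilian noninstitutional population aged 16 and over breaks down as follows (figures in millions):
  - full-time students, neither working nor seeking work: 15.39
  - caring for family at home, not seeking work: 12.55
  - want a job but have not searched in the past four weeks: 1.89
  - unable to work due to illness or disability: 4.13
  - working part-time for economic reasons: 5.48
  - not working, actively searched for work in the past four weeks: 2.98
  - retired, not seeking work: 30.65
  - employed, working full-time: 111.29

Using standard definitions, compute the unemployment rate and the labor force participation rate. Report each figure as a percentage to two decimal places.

Unemployment rate ≈ 2.49%; labor force participation rate ≈ 64.95%.

Employed = 5.48 + 111.29 = 116.77 million (anyone who worked, including part-time for economic reasons, counts as employed).
Unemployed = 2.98 million.
Labor force = 116.77 + 2.98 = 119.75 million.
Not in labor force = 15.39 + 12.55 + 1.89 + 4.13 + 30.65 = 64.61 million (those not working and not actively searching are outside the labor force — including those who want a job but have given up searching).
Civilian working-age population = 119.75 + 64.61 = 184.36 million.
Unemployment rate = 2.98 / 119.75 = 2.49%.
Labor force participation rate = 119.75 / 184.36 = 64.95%.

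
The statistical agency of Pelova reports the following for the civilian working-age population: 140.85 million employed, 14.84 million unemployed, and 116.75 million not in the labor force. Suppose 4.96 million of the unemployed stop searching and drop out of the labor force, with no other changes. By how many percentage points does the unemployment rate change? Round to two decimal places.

Initially, labor force = 140.85 + 14.84 = 155.69 million, so u = 14.84/155.69 = 9.53%.
After the change, unemployed and labor force both fall by 4.96 → E = 140.85, U = 9.88, labor force = 150.73 million.
New unemployment rate = 9.88 / 150.73 = 6.55%.
Change = 6.55% − 9.53% = −2.98 percentage points.

The unemployment rate changes by −2.98 percentage points.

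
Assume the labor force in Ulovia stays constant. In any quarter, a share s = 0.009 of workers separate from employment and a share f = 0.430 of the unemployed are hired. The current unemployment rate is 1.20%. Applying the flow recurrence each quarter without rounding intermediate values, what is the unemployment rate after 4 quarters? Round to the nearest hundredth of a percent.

Unemployment rate after four quarters ≈ 1.97%.

With a fixed labor force, u_{t+1} = u_t + s·(1−u_t) − f·u_t = u_t·(1−s−f) + s.
Here 1−s−f = 0.561 and s = 0.009.
u_1 = 0.012000 × 0.561 + 0.009 = 0.015732.
u_2 = 0.015732 × 0.561 + 0.009 = 0.017826.
u_3 = 0.017826 × 0.561 + 0.009 = 0.019000.
u_4 = 0.019000 × 0.561 + 0.009 = 0.019659.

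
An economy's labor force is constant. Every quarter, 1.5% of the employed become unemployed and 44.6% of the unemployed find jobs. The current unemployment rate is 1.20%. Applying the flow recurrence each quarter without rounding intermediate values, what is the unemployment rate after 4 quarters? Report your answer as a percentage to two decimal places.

Unemployment rate after four quarters ≈ 3.08%.

With a fixed labor force, u_{t+1} = u_t + s·(1−u_t) − f·u_t = u_t·(1−s−f) + s.
Here 1−s−f = 0.539 and s = 0.015.
u_1 = 0.012000 × 0.539 + 0.015 = 0.021468.
u_2 = 0.021468 × 0.539 + 0.015 = 0.026571.
u_3 = 0.026571 × 0.539 + 0.015 = 0.029322.
u_4 = 0.029322 × 0.539 + 0.015 = 0.030805.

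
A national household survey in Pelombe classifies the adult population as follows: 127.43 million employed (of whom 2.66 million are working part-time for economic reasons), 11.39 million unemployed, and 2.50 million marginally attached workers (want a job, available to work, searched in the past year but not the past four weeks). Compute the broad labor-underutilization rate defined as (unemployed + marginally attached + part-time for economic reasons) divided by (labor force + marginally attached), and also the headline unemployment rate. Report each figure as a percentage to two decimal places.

Labor force = 127.43 + 11.39 = 138.82 million.
Numerator = 11.39 + 2.50 + 2.66 = 16.55 million.
Denominator = 138.82 + 2.50 = 141.32 million.
Broad rate = 16.55 / 141.32 = 11.71%.
Headline unemployment rate = 11.39 / 138.82 = 8.20%.

Broad underutilization rate ≈ 11.71%; headline unemployment rate ≈ 8.20%.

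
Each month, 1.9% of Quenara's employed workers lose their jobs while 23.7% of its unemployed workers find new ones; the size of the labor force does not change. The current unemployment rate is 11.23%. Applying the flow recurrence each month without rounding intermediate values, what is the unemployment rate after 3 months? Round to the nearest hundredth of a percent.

Unemployment rate after three months ≈ 8.99%.

With a fixed labor force, u_{t+1} = u_t + s·(1−u_t) − f·u_t = u_t·(1−s−f) + s.
Here 1−s−f = 0.744 and s = 0.019.
u_1 = 0.112300 × 0.744 + 0.019 = 0.102551.
u_2 = 0.102551 × 0.744 + 0.019 = 0.095298.
u_3 = 0.095298 × 0.744 + 0.019 = 0.089902.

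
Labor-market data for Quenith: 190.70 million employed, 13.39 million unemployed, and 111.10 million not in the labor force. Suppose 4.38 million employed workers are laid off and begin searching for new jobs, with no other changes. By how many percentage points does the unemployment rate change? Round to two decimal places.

Initially, labor force = 190.70 + 13.39 = 204.09 million, so u = 13.39/204.09 = 6.56%.
After the change, employed falls and unemployed rises by 4.38; labor force unchanged → E = 186.32, U = 17.77, labor force = 204.09 million.
New unemployment rate = 17.77 / 204.09 = 8.71%.
Change = 8.71% − 6.56% = +2.15 percentage points.

The unemployment rate changes by +2.15 percentage points.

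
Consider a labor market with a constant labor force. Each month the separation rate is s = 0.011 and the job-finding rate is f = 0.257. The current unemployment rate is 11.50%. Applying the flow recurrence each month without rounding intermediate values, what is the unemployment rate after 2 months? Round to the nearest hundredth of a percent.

With a fixed labor force, u_{t+1} = u_t + s·(1−u_t) − f·u_t = u_t·(1−s−f) + s.
Here 1−s−f = 0.732 and s = 0.011.
u_1 = 0.115000 × 0.732 + 0.011 = 0.095180.
u_2 = 0.095180 × 0.732 + 0.011 = 0.080672.

Unemployment rate after two months ≈ 8.07%.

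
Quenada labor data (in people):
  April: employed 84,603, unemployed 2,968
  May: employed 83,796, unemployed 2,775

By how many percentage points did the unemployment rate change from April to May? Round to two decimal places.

April: labor force = 84,603 + 2,968 = 87,571; u = 2,968/87,571 = 3.39%.
May: labor force = 83,796 + 2,775 = 86,571; u = 2,775/86,571 = 3.21%.
Change = 3.21% − 3.39% = −0.18 pp.

The unemployment rate changed by −0.18 percentage points.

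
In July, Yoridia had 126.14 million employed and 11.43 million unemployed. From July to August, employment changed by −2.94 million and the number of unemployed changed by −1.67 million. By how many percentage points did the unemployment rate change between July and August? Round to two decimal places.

July: labor force = 126.14 + 11.43 = 137.57; u = 11.43/137.57 = 8.31%.
August: labor force = 123.20 + 9.76 = 132.96; u = 9.76/132.96 = 7.34%.
Change = 7.34% − 8.31% = −0.97 pp.

The unemployment rate changed by −0.97 percentage points.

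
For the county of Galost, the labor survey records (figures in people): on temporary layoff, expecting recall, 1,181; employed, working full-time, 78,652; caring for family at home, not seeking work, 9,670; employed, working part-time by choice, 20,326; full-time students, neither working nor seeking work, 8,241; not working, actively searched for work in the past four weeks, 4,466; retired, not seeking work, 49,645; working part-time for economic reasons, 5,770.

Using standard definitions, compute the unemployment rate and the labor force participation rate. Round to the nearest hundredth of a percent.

Employed = 78,652 + 20,326 + 5,770 = 104,748 (anyone who worked, including part-time for economic reasons, counts as employed).
Unemployed = 1,181 + 4,466 = 5,647 (jobless and actively searching, or on temporary layoff).
Labor force = 104,748 + 5,647 = 110,395.
Not in labor force = 9,670 + 8,241 + 49,645 = 67,556 (those not working and not actively searching are outside the labor force).
Civilian working-age population = 110,395 + 67,556 = 177,951.
Unemployment rate = 5,647 / 110,395 = 5.12%.
Labor force participation rate = 110,395 / 177,951 = 62.04%.

Unemployment rate ≈ 5.12%; labor force participation rate ≈ 62.04%.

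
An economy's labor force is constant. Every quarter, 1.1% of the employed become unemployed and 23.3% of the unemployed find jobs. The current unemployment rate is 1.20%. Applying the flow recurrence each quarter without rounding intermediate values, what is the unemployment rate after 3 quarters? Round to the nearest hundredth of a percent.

Unemployment rate after three quarters ≈ 3.08%.

With a fixed labor force, u_{t+1} = u_t + s·(1−u_t) − f·u_t = u_t·(1−s−f) + s.
Here 1−s−f = 0.756 and s = 0.011.
u_1 = 0.012000 × 0.756 + 0.011 = 0.020072.
u_2 = 0.020072 × 0.756 + 0.011 = 0.026174.
u_3 = 0.026174 × 0.756 + 0.011 = 0.030788.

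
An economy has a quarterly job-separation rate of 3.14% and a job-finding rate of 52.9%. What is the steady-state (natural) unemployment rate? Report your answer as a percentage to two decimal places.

Steady-state unemployment rate ≈ 5.60%.

At steady state the flows balance: s·E = f·U, so U/(E+U) = s/(s+f).
u* = 3.14 / (3.14 + 52.9) = 3.14 / 56.04 = 5.60%.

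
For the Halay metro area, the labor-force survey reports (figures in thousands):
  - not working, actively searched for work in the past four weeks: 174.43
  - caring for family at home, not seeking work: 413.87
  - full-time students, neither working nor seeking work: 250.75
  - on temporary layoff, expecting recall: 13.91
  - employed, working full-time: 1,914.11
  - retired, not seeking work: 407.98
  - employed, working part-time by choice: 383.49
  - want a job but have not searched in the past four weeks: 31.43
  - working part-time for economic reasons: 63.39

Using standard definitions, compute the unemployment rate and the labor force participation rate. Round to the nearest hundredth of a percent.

Unemployment rate ≈ 7.39%; labor force participation rate ≈ 69.78%.

Employed = 1,914.11 + 383.49 + 63.39 = 2,360.99 thousand (anyone who worked, including part-time for economic reasons, counts as employed).
Unemployed = 174.43 + 13.91 = 188.34 thousand (jobless and actively searching, or on temporary layoff).
Labor force = 2,360.99 + 188.34 = 2,549.33 thousand.
Not in labor force = 413.87 + 250.75 + 407.98 + 31.43 = 1,104.03 thousand (those not working and not actively searching are outside the labor force — including those who want a job but have given up searching).
Civilian working-age population = 2,549.33 + 1,104.03 = 3,653.36 thousand.
Unemployment rate = 188.34 / 2,549.33 = 7.39%.
Labor force participation rate = 2,549.33 / 3,653.36 = 69.78%.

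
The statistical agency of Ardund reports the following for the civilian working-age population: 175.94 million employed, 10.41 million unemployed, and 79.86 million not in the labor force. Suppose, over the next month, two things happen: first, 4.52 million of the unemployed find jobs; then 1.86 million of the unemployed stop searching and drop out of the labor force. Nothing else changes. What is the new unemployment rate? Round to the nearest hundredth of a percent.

Initially, labor force = 175.94 + 10.41 = 186.35 million, so u = 10.41/186.35 = 5.59%.
After the first change, unemployed falls and employed rises by 4.52; labor force unchanged → E = 180.46, U = 5.89, labor force = 186.35 million.
After the second change, unemployed and labor force both fall by 1.86 → E = 180.46, U = 4.03, labor force = 184.49 million.
New unemployment rate = 4.03 / 184.49 = 2.18%.

New unemployment rate ≈ 2.18%.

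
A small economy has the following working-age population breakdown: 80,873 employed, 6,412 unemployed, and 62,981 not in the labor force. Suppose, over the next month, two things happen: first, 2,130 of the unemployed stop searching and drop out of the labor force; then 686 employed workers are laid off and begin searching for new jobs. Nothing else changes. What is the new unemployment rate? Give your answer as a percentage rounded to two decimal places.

Initially, labor force = 80,873 + 6,412 = 87,285, so u = 6,412/87,285 = 7.35%.
After the first change, unemployed and labor force both fall by 2,130 → E = 80,873, U = 4,282, labor force = 85,155.
After the second change, employed falls and unemployed rises by 686; labor force unchanged → E = 80,187, U = 4,968, labor force = 85,155.
New unemployment rate = 4,968 / 85,155 = 5.83%.

New unemployment rate ≈ 5.83%.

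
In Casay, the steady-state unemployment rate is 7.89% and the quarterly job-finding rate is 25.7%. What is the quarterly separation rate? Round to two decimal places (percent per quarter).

From u* = s/(s+f): s = u·f/(1−u).
s = 0.0789 × 25.7 / (1 − 0.0789) = 2.0277 / 0.9211 ≈ 2.20% per quarter.

Separation rate ≈ 2.20% per quarter.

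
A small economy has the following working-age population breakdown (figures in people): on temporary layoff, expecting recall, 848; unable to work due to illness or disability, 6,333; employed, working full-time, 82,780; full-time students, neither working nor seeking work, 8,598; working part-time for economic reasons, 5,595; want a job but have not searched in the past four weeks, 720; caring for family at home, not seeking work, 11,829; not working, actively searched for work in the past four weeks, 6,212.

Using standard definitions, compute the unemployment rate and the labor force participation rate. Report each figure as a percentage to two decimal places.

Employed = 82,780 + 5,595 = 88,375 (anyone who worked, including part-time for economic reasons, counts as employed).
Unemployed = 848 + 6,212 = 7,060 (jobless and actively searching, or on temporary layoff).
Labor force = 88,375 + 7,060 = 95,435.
Not in labor force = 6,333 + 8,598 + 720 + 11,829 = 27,480 (those not working and not actively searching are outside the labor force — including those who want a job but have given up searching).
Civilian working-age population = 95,435 + 27,480 = 122,915.
Unemployment rate = 7,060 / 95,435 = 7.40%.
Labor force participation rate = 95,435 / 122,915 = 77.64%.

Unemployment rate ≈ 7.40%; labor force participation rate ≈ 77.64%.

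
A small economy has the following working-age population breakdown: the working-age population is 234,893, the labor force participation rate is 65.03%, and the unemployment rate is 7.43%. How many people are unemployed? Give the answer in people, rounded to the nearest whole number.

Labor force = 0.6503 × 234,893 = 152,751.
Unemployed = 0.0743 × 152,751 ≈ 11,349.

About 11,349 are unemployed.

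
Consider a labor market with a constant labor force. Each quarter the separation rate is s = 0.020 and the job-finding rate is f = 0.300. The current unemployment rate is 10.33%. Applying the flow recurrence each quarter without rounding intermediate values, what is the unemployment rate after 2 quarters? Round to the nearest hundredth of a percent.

Unemployment rate after two quarters ≈ 8.14%.

With a fixed labor force, u_{t+1} = u_t + s·(1−u_t) − f·u_t = u_t·(1−s−f) + s.
Here 1−s−f = 0.680 and s = 0.020.
u_1 = 0.103300 × 0.680 + 0.020 = 0.090244.
u_2 = 0.090244 × 0.680 + 0.020 = 0.081366.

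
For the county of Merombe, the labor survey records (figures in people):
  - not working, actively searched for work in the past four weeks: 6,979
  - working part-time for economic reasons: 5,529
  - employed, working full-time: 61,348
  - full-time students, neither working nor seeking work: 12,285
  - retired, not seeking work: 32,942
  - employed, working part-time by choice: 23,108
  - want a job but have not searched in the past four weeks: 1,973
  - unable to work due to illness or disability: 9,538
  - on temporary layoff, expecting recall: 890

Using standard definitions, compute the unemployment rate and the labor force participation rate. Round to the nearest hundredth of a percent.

Employed = 5,529 + 61,348 + 23,108 = 89,985 (anyone who worked, including part-time for economic reasons, counts as employed).
Unemployed = 6,979 + 890 = 7,869 (jobless and actively searching, or on temporary layoff).
Labor force = 89,985 + 7,869 = 97,854.
Not in labor force = 12,285 + 32,942 + 1,973 + 9,538 = 56,738 (those not working and not actively searching are outside the labor force — including those who want a job but have given up searching).
Civilian working-age population = 97,854 + 56,738 = 154,592.
Unemployment rate = 7,869 / 97,854 = 8.04%.
Labor force participation rate = 97,854 / 154,592 = 63.30%.

Unemployment rate ≈ 8.04%; labor force participation rate ≈ 63.30%.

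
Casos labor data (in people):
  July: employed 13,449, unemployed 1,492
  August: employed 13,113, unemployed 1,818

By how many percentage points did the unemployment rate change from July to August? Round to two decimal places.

The unemployment rate changed by +2.19 percentage points.

July: labor force = 13,449 + 1,492 = 14,941; u = 1,492/14,941 = 9.99%.
August: labor force = 13,113 + 1,818 = 14,931; u = 1,818/14,931 = 12.18%.
Change = 12.18% − 9.99% = +2.19 pp.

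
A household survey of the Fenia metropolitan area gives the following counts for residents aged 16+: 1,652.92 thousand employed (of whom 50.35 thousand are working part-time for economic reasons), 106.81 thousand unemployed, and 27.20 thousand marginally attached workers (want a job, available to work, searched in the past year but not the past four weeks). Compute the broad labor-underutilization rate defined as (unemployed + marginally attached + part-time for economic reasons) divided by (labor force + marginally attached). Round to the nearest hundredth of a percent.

Labor force = 1,652.92 + 106.81 = 1,759.73 thousand.
Numerator = 106.81 + 27.20 + 50.35 = 184.36 thousand.
Denominator = 1,759.73 + 27.20 = 1,786.93 thousand.
Broad rate = 184.36 / 1,786.93 = 10.32%.

Broad underutilization rate ≈ 10.32%.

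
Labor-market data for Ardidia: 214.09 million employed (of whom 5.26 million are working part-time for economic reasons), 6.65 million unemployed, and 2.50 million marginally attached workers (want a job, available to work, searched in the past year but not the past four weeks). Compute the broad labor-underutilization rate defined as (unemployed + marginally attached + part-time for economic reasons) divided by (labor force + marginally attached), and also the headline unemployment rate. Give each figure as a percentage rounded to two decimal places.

Broad underutilization rate ≈ 6.45%; headline unemployment rate ≈ 3.01%.

Labor force = 214.09 + 6.65 = 220.74 million.
Numerator = 6.65 + 2.50 + 5.26 = 14.41 million.
Denominator = 220.74 + 2.50 = 223.24 million.
Broad rate = 14.41 / 223.24 = 6.45%.
Headline unemployment rate = 6.65 / 220.74 = 3.01%.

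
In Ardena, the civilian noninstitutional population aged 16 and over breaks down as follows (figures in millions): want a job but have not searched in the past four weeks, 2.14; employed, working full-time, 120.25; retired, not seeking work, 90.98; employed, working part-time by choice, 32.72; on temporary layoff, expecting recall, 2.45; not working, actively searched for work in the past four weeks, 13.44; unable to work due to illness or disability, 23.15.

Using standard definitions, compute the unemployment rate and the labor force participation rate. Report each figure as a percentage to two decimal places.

Employed = 120.25 + 32.72 = 152.97 million.
Unemployed = 2.45 + 13.44 = 15.89 million (jobless and actively searching, or on temporary layoff).
Labor force = 152.97 + 15.89 = 168.86 million.
Not in labor force = 2.14 + 90.98 + 23.15 = 116.27 million (those not working and not actively searching are outside the labor force — including those who want a job but have given up searching).
Civilian working-age population = 168.86 + 116.27 = 285.13 million.
Unemployment rate = 15.89 / 168.86 = 9.41%.
Labor force participation rate = 168.86 / 285.13 = 59.22%.

Unemployment rate ≈ 9.41%; labor force participation rate ≈ 59.22%.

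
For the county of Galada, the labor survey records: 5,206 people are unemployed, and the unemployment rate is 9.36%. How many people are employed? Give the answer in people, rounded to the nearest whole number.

About 50,414 are employed.

Labor force = U / u = 5,206 / 0.0936 ≈ 55,620.
Employed = labor force − unemployed = 55,620 − 5,206 = 50,414.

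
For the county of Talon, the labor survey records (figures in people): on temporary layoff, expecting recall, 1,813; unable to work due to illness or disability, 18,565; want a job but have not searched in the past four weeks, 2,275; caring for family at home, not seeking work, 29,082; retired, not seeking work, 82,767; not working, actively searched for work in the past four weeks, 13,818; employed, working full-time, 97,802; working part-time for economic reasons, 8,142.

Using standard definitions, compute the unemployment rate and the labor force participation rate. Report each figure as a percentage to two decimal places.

Employed = 97,802 + 8,142 = 105,944 (anyone who worked, including part-time for economic reasons, counts as employed).
Unemployed = 1,813 + 13,818 = 15,631 (jobless and actively searching, or on temporary layoff).
Labor force = 105,944 + 15,631 = 121,575.
Not in labor force = 18,565 + 2,275 + 29,082 + 82,767 = 132,689 (those not working and not actively searching are outside the labor force — including those who want a job but have given up searching).
Civilian working-age population = 121,575 + 132,689 = 254,264.
Unemployment rate = 15,631 / 121,575 = 12.86%.
Labor force participation rate = 121,575 / 254,264 = 47.81%.

Unemployment rate ≈ 12.86%; labor force participation rate ≈ 47.81%.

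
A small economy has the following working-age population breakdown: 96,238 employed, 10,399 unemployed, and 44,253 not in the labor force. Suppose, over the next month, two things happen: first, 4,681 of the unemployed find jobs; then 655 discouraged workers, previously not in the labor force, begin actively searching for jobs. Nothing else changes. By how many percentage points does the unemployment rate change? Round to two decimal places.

Initially, labor force = 96,238 + 10,399 = 106,637, so u = 10,399/106,637 = 9.75%.
After the first change, unemployed falls and employed rises by 4,681; labor force unchanged → E = 100,919, U = 5,718, labor force = 106,637.
After the second change, unemployed and labor force both rise by 655 → E = 100,919, U = 6,373, labor force = 107,292.
New unemployment rate = 6,373 / 107,292 = 5.94%.
Change = 5.94% − 9.75% = −3.81 percentage points.

The unemployment rate changes by −3.81 percentage points.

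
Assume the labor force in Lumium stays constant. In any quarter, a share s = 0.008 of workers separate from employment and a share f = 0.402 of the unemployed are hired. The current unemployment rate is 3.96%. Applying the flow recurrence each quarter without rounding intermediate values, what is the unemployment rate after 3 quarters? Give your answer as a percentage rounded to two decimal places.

With a fixed labor force, u_{t+1} = u_t + s·(1−u_t) − f·u_t = u_t·(1−s−f) + s.
Here 1−s−f = 0.590 and s = 0.008.
u_1 = 0.039600 × 0.590 + 0.008 = 0.031364.
u_2 = 0.031364 × 0.590 + 0.008 = 0.026505.
u_3 = 0.026505 × 0.590 + 0.008 = 0.023638.

Unemployment rate after three quarters ≈ 2.36%.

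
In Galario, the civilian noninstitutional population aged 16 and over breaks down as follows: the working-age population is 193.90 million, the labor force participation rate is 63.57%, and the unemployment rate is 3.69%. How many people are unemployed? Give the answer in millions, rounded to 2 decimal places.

Labor force = 0.6357 × 193.90 = 123.26 million.
Unemployed = 0.0369 × 123.26 ≈ 4.55 million.

About 4.55 million are unemployed.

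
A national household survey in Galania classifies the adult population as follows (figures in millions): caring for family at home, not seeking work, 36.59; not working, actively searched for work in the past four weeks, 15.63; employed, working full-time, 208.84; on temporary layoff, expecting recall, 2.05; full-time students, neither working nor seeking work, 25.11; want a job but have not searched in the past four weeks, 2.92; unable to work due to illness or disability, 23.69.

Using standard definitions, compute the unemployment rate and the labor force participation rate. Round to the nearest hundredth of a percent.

Unemployment rate ≈ 7.81%; labor force participation rate ≈ 71.95%.

Employed = 208.84 million.
Unemployed = 15.63 + 2.05 = 17.68 million (jobless and actively searching, or on temporary layoff).
Labor force = 208.84 + 17.68 = 226.52 million.
Not in labor force = 36.59 + 25.11 + 2.92 + 23.69 = 88.31 million (those not working and not actively searching are outside the labor force — including those who want a job but have given up searching).
Civilian working-age population = 226.52 + 88.31 = 314.83 million.
Unemployment rate = 17.68 / 226.52 = 7.81%.
Labor force participation rate = 226.52 / 314.83 = 71.95%.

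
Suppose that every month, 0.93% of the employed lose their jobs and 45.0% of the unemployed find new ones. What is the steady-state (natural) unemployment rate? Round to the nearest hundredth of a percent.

At steady state the flows balance: s·E = f·U, so U/(E+U) = s/(s+f).
u* = 0.93 / (0.93 + 45.0) = 0.93 / 45.93 = 2.02%.

Steady-state unemployment rate ≈ 2.02%.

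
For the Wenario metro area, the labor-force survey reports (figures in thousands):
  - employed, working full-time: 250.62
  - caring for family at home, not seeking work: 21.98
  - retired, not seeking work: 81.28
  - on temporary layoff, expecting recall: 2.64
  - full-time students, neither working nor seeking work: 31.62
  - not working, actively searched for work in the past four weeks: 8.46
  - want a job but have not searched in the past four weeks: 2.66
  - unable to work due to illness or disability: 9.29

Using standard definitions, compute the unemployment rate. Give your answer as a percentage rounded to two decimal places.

Employed = 250.62 thousand.
Unemployed = 2.64 + 8.46 = 11.10 thousand (jobless and actively searching, or on temporary layoff).
Labor force = 250.62 + 11.10 = 261.72 thousand.
Unemployment rate = 11.10 / 261.72 = 4.24%.

Unemployment rate ≈ 4.24%.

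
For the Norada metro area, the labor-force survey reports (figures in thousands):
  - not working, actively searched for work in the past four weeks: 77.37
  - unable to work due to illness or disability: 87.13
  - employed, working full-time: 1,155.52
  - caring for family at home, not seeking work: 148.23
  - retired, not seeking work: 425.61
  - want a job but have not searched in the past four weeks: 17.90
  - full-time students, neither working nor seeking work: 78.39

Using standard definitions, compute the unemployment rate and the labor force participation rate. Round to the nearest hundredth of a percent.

Employed = 1,155.52 thousand.
Unemployed = 77.37 thousand.
Labor force = 1,155.52 + 77.37 = 1,232.89 thousand.
Not in labor force = 87.13 + 148.23 + 425.61 + 17.90 + 78.39 = 757.26 thousand (those not working and not actively searching are outside the labor force — including those who want a job but have given up searching).
Civilian working-age population = 1,232.89 + 757.26 = 1,990.15 thousand.
Unemployment rate = 77.37 / 1,232.89 = 6.28%.
Labor force participation rate = 1,232.89 / 1,990.15 = 61.95%.

Unemployment rate ≈ 6.28%; labor force participation rate ≈ 61.95%.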